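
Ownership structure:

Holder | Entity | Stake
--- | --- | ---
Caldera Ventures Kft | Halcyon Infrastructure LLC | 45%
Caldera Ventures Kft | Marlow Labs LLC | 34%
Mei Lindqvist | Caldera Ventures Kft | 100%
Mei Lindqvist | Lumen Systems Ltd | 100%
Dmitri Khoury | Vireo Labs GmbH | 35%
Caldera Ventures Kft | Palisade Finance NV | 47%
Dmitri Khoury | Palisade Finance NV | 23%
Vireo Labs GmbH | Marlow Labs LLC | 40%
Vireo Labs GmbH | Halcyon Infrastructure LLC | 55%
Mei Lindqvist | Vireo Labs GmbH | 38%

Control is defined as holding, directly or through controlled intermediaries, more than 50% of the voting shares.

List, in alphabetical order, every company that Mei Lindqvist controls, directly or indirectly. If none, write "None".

Caldera Ventures Kft, Lumen Systems Ltd

Mei holds 100% of Caldera, so Mei controls Caldera.
Mei holds 100% of Lumen, so Mei controls Lumen.
No other company's threshold is met.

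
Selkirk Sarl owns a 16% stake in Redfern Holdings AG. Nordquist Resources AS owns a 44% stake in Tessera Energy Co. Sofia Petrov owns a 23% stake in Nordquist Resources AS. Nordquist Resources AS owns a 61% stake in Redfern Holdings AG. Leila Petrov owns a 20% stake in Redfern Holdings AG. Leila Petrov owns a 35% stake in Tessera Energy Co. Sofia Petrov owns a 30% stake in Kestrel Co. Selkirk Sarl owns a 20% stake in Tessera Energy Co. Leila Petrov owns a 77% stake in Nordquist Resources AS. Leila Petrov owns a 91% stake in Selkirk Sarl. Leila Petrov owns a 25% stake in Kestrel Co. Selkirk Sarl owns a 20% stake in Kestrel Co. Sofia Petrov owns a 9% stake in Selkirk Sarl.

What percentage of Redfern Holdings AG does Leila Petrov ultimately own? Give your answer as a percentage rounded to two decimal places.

81.53%

Leila reaches Redfern along 3 paths.
Via Nordquist: 77% × 61% = 46.97%.
Direct stake: 20% = 20%.
Via Selkirk: 91% × 16% = 14.56%.
Total: 46.97% + 20% + 14.56% = 81.53%.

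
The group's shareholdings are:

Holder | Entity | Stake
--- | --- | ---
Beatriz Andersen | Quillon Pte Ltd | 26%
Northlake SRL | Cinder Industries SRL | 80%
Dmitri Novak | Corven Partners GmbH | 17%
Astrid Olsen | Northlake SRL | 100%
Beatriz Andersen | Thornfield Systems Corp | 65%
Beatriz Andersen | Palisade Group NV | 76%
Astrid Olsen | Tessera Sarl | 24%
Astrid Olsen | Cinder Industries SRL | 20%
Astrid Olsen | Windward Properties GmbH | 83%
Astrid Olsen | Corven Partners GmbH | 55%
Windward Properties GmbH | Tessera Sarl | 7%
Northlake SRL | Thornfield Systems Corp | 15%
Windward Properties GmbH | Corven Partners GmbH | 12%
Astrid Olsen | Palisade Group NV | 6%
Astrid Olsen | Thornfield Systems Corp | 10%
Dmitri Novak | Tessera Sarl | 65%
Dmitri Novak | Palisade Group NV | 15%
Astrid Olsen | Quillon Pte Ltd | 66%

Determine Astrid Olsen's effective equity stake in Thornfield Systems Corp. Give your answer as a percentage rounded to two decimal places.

25.00%

Astrid reaches Thornfield along 2 paths.
Direct stake: 10% = 10%.
Via Northlake: 100% × 15% = 15%.
Total: 10% + 15% = 25%.
Rounded: 25.00%.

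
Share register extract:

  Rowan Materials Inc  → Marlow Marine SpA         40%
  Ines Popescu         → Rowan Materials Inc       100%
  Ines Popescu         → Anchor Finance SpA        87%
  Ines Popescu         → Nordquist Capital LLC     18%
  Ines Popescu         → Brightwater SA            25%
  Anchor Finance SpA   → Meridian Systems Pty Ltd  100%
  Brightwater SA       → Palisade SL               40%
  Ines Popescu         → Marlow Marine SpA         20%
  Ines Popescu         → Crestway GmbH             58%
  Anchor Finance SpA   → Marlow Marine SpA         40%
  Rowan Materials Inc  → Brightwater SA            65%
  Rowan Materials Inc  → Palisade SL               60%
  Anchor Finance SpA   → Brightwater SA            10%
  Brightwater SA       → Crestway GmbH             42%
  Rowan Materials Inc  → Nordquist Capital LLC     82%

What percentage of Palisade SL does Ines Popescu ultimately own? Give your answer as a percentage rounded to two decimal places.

99.48%

Ines reaches Palisade along 4 paths.
Via Brightwater: 25% × 40% = 10%.
Via Anchor → Brightwater: 87% × 10% × 40% = 3.48%.
Via Rowan → Brightwater: 100% × 65% × 40% = 26%.
Via Rowan: 100% × 60% = 60%.
Total: 10% + 3.48% + 26% + 60% = 99.48%.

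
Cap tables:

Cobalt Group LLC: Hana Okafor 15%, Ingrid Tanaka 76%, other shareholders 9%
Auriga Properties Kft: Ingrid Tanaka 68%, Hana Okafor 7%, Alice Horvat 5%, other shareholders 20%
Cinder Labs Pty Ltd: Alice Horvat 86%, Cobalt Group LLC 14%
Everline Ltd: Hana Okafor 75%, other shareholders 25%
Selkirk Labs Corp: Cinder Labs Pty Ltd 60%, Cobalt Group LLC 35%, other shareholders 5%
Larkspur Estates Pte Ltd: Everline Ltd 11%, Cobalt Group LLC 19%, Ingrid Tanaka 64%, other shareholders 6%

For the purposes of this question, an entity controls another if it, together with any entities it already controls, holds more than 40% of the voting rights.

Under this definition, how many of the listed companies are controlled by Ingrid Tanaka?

3

Ingrid holds 76% of Cobalt, so Ingrid controls Cobalt.
Ingrid holds 68% of Auriga, so Ingrid controls Auriga.
Cobalt and Ingrid together hold 19% + 64% = 83% of Larkspur, so Ingrid controls Larkspur.
No other company's threshold is met.
Ingrid controls 3 companies.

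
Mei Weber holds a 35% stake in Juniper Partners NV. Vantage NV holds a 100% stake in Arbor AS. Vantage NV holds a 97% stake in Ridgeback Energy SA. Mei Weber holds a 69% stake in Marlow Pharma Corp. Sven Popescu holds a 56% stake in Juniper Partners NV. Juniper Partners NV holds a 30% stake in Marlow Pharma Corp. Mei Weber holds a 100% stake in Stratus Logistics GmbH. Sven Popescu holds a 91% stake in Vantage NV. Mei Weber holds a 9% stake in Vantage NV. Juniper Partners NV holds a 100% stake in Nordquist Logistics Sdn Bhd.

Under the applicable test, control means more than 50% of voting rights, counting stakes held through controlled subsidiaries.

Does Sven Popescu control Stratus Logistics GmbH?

Sven holds 56% of Juniper, so Sven controls Juniper.
Sven holds 91% of Vantage, so Sven controls Vantage.
Vantage holds 97% of Ridgeback, so Sven controls Ridgeback.
Vantage holds 100% of Arbor, so Sven controls Arbor.
Juniper holds 100% of Nordquist, so Sven controls Nordquist.
Neither Sven nor any entity Sven controls holds any voting interest in Stratus.
So Sven does not control Stratus.

No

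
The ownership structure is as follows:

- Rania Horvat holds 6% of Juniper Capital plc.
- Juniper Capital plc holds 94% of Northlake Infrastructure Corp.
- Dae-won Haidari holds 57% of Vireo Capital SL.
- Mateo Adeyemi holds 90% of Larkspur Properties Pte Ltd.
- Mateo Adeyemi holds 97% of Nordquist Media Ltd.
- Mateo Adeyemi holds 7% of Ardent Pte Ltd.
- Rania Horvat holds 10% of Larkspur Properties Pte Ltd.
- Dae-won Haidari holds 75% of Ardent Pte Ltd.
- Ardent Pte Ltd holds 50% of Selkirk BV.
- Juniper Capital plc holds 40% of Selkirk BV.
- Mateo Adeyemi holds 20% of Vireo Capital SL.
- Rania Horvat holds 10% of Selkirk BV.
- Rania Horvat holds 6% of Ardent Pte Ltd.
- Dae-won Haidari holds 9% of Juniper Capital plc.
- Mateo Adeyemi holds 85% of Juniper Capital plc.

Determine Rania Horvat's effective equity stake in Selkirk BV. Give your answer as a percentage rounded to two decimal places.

15.40%

Rania reaches Selkirk along 3 paths.
Via Juniper: 6% × 40% = 2.4%.
Direct stake: 10% = 10%.
Via Ardent: 6% × 50% = 3%.
Total: 2.4% + 10% + 3% = 15.4%.
Rounded: 15.40%.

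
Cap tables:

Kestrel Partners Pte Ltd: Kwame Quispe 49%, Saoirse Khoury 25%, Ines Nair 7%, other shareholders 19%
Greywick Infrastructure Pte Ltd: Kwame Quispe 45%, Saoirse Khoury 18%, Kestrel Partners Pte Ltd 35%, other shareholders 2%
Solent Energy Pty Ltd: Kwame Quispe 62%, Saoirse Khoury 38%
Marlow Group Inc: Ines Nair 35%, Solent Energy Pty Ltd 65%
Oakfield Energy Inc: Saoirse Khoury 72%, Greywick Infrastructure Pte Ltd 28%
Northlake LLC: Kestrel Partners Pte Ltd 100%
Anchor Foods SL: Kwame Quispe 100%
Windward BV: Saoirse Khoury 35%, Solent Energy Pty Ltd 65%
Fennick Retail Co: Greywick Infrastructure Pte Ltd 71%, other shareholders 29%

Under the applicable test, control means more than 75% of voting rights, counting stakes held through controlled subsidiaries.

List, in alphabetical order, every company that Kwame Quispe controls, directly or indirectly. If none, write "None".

Anchor Foods SL

Kwame holds 100% of Anchor, so Kwame controls Anchor.
No other company's threshold is met.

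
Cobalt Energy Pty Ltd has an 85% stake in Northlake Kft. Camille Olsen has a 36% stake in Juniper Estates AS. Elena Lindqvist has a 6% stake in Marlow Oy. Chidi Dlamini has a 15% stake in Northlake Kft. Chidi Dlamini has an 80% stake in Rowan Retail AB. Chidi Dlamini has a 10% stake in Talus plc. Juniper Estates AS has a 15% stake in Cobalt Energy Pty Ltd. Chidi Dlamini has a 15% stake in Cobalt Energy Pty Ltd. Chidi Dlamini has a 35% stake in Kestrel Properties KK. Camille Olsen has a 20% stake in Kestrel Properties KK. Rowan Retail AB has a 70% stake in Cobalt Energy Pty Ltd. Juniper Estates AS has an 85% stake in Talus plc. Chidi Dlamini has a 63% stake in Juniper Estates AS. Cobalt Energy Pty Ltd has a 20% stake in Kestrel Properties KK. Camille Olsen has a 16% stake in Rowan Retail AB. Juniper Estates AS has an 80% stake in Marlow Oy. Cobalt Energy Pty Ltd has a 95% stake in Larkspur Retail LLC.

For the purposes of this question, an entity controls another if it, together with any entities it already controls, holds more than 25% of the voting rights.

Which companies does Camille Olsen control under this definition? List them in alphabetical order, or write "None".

Juniper Estates AS, Marlow Oy, Talus plc

Camille holds 36% of Juniper, so Camille controls Juniper.
Juniper holds 80% of Marlow, so Camille controls Marlow.
Juniper holds 85% of Talus, so Camille controls Talus.
No other company's threshold is met.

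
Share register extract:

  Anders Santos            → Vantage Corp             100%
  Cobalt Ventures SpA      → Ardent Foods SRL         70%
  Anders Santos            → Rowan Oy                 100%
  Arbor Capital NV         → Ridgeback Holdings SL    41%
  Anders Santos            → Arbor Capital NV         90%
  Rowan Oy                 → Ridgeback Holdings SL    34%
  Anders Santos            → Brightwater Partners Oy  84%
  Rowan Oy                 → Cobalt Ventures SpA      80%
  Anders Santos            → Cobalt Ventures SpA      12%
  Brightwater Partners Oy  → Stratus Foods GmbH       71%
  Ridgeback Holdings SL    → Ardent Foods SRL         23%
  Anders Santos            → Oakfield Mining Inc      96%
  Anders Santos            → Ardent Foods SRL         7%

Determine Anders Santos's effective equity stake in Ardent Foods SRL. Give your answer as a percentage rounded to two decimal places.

87.71%

Anders reaches Ardent along 5 paths.
Via Cobalt: 12% × 70% = 8.4%.
Via Rowan → Cobalt: 100% × 80% × 70% = 56%.
Direct stake: 7% = 7%.
Via Rowan → Ridgeback: 100% × 34% × 23% = 7.82%.
Via Arbor → Ridgeback: 90% × 41% × 23% = 8.487%.
Total: 8.4% + 56% + 7% + 7.82% + 8.487% = 87.707%.
Rounded: 87.71%.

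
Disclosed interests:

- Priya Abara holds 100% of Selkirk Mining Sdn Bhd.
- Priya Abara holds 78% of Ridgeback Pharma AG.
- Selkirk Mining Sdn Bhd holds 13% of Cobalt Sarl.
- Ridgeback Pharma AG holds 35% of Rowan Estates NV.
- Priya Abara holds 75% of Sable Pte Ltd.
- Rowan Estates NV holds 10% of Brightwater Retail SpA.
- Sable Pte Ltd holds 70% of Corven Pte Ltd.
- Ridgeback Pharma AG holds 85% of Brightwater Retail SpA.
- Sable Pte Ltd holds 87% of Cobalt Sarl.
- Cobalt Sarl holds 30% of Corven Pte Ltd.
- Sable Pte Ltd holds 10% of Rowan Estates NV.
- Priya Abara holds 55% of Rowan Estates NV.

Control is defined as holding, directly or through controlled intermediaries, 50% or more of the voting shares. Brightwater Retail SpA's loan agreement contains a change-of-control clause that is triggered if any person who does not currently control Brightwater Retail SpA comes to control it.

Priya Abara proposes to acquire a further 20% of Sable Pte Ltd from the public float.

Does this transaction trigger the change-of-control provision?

No

The purchase changes only Priya's holdings, so Priya is the only person who could newly come to control Brightwater.
Priya holds 75% of Sable, so Priya controls Sable.
Priya holds 78% of Ridgeback, so Priya controls Ridgeback.
Priya and Ridgeback and Sable together hold 55% + 35% + 10% = 100% of Rowan, so Priya controls Rowan.
Ridgeback and Rowan together hold 85% + 10% = 95% of Brightwater, so Priya controls Brightwater.
So Priya already controls Brightwater before the transaction.
After the purchase, Priya's direct stake in Sable rises to 75% + 20% = 95%.
Priya controlled Brightwater already, so this is not a new person acquiring control; every other person's position is unchanged or reduced.
No new person acquires control, so the clause is not triggered.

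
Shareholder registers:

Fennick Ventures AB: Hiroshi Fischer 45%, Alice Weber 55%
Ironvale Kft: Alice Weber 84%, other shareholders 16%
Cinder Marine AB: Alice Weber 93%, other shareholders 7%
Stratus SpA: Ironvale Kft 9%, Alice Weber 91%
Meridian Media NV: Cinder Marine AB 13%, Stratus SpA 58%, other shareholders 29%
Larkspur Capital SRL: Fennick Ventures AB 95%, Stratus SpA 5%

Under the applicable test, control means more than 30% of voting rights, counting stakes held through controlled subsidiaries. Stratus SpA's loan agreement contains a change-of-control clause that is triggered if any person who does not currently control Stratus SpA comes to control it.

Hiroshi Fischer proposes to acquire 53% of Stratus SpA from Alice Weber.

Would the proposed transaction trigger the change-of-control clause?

The purchase adds only to Hiroshi's holdings (Alice's stake shrinks), so Hiroshi is the only person who could newly come to control Stratus.
Hiroshi holds 45% of Fennick, so Hiroshi controls Fennick.
Fennick holds 95% of Larkspur, so Hiroshi controls Larkspur.
Neither Hiroshi nor any entity Hiroshi controls holds any voting interest in Stratus.
So before the transaction, Hiroshi does not control Stratus.
After the purchase, Hiroshi holds 53% of Stratus directly, and Alice's stake falls to 38%.
Hiroshi holds 53% of Stratus, so Hiroshi controls Stratus.
Hiroshi did not control Stratus before and does after, so the clause is triggered.

Yes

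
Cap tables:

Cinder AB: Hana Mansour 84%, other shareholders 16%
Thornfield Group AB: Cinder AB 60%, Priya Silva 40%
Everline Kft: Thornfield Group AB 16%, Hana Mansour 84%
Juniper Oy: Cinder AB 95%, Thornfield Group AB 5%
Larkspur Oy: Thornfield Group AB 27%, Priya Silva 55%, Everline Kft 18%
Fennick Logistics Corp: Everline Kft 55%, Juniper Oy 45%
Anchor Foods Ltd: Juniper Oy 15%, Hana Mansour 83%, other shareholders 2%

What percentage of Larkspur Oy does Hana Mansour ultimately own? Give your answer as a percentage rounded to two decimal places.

30.18%

Hana reaches Larkspur along 3 paths.
Via Cinder → Thornfield: 84% × 60% × 27% = 13.608%.
Via Cinder → Thornfield → Everline: 84% × 60% × 16% × 18% = 1.45152%.
Via Everline: 84% × 18% = 15.12%.
Total: 13.608% + 1.45152% + 15.12% = 30.17952%.
Rounded: 30.18%.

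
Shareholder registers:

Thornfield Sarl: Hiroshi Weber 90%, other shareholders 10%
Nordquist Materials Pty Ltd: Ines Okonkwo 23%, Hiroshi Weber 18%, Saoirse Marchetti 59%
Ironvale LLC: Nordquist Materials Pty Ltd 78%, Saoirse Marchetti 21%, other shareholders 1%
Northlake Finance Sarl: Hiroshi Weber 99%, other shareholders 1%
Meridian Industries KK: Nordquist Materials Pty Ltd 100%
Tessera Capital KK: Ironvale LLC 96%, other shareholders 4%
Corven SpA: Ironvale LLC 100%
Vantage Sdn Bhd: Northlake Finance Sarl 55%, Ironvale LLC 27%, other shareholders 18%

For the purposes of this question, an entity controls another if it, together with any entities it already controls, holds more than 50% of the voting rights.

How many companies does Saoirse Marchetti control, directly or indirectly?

5

Saoirse holds 59% of Nordquist, so Saoirse controls Nordquist.
Nordquist and Saoirse together hold 78% + 21% = 99% of Ironvale, so Saoirse controls Ironvale.
Nordquist holds 100% of Meridian, so Saoirse controls Meridian.
Ironvale holds 96% of Tessera, so Saoirse controls Tessera.
Ironvale holds 100% of Corven, so Saoirse controls Corven.
No other company's threshold is met.
Saoirse controls 5 companies.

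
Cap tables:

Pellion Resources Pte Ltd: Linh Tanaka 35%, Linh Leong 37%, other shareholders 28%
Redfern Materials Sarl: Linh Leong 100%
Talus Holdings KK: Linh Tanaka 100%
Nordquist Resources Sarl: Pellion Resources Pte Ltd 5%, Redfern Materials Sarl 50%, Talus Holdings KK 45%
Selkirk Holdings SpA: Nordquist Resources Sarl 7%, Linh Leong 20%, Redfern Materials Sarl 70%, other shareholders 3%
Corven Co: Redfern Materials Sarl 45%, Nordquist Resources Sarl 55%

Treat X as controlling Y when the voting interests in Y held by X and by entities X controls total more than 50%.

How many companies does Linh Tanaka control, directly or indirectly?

1

Linh Tanaka holds 100% of Talus, so Linh Tanaka controls Talus.
No other company's threshold is met.
Linh Tanaka controls 1 company.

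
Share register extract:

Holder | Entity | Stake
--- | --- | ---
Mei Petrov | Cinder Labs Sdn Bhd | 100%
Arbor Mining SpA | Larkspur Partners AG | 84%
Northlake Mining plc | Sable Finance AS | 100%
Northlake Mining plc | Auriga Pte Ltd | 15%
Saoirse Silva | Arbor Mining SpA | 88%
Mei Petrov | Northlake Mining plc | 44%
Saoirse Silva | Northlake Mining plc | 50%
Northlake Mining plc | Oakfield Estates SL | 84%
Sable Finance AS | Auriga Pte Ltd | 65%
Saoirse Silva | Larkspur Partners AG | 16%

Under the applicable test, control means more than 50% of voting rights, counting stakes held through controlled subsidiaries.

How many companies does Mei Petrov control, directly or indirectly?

Mei holds 100% of Cinder, so Mei controls Cinder.
No other company's threshold is met.
Mei controls 1 company.

1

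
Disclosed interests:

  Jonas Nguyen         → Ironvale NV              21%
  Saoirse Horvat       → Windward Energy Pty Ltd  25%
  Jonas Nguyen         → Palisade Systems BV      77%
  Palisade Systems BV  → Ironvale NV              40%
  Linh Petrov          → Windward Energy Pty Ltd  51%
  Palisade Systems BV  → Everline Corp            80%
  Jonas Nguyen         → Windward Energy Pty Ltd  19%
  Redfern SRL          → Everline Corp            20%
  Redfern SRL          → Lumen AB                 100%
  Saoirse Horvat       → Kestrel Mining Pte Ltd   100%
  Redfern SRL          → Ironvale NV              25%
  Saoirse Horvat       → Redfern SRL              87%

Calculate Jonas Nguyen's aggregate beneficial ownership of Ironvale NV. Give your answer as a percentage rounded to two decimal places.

Jonas reaches Ironvale along 2 paths.
Direct stake: 21% = 21%.
Via Palisade: 77% × 40% = 30.8%.
Total: 21% + 30.8% = 51.8%.
Rounded: 51.80%.

51.80%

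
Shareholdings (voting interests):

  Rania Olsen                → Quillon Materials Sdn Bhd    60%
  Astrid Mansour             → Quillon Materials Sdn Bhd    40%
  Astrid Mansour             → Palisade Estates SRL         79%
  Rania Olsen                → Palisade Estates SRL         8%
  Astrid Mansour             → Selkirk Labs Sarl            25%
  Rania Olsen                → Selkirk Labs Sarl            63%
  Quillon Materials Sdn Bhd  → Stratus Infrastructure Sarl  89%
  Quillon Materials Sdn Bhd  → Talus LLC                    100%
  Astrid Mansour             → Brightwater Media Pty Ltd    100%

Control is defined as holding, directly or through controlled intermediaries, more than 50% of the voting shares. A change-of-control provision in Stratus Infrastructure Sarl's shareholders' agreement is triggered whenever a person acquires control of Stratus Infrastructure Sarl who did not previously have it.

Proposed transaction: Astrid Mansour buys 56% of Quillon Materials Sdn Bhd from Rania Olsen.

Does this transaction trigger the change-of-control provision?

The purchase adds only to Astrid's holdings (Rania's stake shrinks), so Astrid is the only person who could newly come to control Stratus.
Astrid holds 100% of Brightwater, so Astrid controls Brightwater.
Astrid holds 79% of Palisade, so Astrid controls Palisade.
Neither Astrid nor any entity Astrid controls holds any voting interest in Stratus.
So before the transaction, Astrid does not control Stratus.
After the purchase, Astrid's direct stake in Quillon rises to 40% + 56% = 96%, and Rania's stake falls to 4%.
Astrid holds 96% of Quillon, so Astrid controls Quillon.
Quillon holds 89% of Stratus, so Astrid controls Stratus.
Astrid did not control Stratus before and does after, so the clause is triggered.

Yes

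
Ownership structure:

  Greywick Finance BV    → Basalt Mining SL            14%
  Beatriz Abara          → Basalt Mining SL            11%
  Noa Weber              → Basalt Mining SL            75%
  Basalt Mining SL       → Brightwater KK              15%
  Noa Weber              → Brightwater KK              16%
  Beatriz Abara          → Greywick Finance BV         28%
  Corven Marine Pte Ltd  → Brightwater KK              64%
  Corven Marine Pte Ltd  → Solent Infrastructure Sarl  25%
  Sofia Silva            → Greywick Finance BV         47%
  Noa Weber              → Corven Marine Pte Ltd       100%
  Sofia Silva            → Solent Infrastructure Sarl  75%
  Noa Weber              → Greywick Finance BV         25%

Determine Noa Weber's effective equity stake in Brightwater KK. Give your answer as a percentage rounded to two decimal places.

91.78%

Noa reaches Brightwater along 4 paths.
Via Corven: 100% × 64% = 64%.
Via Basalt: 75% × 15% = 11.25%.
Via Greywick → Basalt: 25% × 14% × 15% = 0.525%.
Direct stake: 16% = 16%.
Total: 64% + 11.25% + 0.525% + 16% = 91.775%.
Rounded: 91.78%.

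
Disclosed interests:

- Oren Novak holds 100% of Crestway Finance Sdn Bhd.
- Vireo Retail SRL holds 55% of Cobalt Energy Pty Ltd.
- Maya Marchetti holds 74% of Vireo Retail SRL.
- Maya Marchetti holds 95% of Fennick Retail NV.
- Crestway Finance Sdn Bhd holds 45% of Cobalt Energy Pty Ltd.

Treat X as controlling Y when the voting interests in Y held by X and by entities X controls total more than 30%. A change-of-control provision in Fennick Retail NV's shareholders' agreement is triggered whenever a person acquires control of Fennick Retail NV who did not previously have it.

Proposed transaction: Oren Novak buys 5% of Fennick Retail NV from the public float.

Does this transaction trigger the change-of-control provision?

The purchase changes only Oren's holdings, so Oren is the only person who could newly come to control Fennick.
Oren holds 100% of Crestway, so Oren controls Crestway.
Crestway holds 45% of Cobalt, so Oren controls Cobalt.
Neither Oren nor any entity Oren controls holds any voting interest in Fennick.
So before the transaction, Oren does not control Fennick.
After the purchase, Oren holds 5% of Fennick directly.
After the transaction, Oren's side holds 5% of Fennick, not > 30%, so Oren still does not control Fennick.
No new person acquires control, so the clause is not triggered.

No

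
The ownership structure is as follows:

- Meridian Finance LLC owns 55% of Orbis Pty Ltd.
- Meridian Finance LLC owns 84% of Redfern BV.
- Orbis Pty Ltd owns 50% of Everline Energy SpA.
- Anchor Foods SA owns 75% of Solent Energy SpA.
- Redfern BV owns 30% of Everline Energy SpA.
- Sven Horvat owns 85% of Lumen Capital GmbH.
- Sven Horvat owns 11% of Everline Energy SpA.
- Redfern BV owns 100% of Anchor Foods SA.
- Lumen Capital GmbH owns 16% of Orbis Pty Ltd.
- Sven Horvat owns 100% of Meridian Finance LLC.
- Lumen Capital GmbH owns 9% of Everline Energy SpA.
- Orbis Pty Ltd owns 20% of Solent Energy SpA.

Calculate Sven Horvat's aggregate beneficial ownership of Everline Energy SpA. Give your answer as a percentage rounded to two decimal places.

78.15%

Sven reaches Everline along 5 paths.
Via Lumen → Orbis: 85% × 16% × 50% = 6.8%.
Via Meridian → Orbis: 100% × 55% × 50% = 27.5%.
Via Meridian → Redfern: 100% × 84% × 30% = 25.2%.
Via Lumen: 85% × 9% = 7.65%.
Direct stake: 11% = 11%.
Total: 6.8% + 27.5% + 25.2% + 7.65% + 11% = 78.15%.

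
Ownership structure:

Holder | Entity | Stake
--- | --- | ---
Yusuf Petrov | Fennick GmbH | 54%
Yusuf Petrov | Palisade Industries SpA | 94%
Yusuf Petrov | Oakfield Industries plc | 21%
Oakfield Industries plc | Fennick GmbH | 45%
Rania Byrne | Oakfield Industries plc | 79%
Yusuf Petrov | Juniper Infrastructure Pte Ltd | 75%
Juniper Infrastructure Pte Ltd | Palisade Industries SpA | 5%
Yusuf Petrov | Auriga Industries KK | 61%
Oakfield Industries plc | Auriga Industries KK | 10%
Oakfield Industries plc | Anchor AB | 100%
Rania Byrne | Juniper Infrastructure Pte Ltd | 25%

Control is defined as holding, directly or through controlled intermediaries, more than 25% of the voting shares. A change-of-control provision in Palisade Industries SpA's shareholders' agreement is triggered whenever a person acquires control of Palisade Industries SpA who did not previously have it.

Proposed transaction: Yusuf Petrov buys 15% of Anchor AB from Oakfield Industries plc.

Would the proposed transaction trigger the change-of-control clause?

The purchase adds only to Yusuf's holdings (Oakfield's stake shrinks), so Yusuf is the only person who could newly come to control Palisade.
Yusuf holds 75% of Juniper, so Yusuf controls Juniper.
Yusuf and Juniper together hold 94% + 5% = 99% of Palisade, so Yusuf controls Palisade.
So Yusuf already controls Palisade before the transaction.
After the purchase, Yusuf holds 15% of Anchor directly, and Oakfield's stake falls to 85%.
Yusuf controlled Palisade already, so this is not a new person acquiring control; every other person's position is unchanged or reduced.
No new person acquires control, so the clause is not triggered.

No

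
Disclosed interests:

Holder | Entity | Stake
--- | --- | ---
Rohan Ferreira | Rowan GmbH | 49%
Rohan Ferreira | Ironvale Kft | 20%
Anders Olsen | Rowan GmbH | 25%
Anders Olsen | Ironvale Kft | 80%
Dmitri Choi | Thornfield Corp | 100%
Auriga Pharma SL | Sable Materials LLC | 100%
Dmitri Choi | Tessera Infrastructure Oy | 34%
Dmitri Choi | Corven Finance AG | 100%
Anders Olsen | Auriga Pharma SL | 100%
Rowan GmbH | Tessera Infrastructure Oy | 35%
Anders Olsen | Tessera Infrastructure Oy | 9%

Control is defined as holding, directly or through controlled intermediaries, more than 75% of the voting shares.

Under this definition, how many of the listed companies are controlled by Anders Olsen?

3

Anders holds 80% of Ironvale, so Anders controls Ironvale.
Anders holds 100% of Auriga, so Anders controls Auriga.
Auriga holds 100% of Sable, so Anders controls Sable.
No other company's threshold is met.
Anders controls 3 companies.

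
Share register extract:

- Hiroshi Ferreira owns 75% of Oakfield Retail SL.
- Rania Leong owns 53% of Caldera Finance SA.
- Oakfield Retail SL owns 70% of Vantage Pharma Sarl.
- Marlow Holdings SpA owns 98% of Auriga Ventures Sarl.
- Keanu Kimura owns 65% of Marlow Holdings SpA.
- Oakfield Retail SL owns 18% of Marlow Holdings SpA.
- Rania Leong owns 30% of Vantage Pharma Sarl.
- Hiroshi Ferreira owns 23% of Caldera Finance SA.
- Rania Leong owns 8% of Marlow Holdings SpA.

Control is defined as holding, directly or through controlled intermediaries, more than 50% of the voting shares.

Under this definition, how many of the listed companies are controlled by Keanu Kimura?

2

Keanu holds 65% of Marlow, so Keanu controls Marlow.
Marlow holds 98% of Auriga, so Keanu controls Auriga.
No other company's threshold is met.
Keanu controls 2 companies.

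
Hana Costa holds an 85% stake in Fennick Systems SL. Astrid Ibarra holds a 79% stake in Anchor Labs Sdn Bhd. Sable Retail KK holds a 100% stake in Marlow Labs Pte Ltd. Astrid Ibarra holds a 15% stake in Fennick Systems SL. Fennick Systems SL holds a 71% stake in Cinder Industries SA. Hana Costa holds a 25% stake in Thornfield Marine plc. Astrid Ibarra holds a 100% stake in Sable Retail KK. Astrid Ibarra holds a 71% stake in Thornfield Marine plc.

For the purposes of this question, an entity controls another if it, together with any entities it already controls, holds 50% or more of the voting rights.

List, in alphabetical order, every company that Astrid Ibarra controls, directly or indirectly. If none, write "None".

Astrid holds 71% of Thornfield, so Astrid controls Thornfield.
Astrid holds 100% of Sable, so Astrid controls Sable.
Sable holds 100% of Marlow, so Astrid controls Marlow.
Astrid holds 79% of Anchor, so Astrid controls Anchor.
No other company's threshold is met.

Anchor Labs Sdn Bhd, Marlow Labs Pte Ltd, Sable Retail KK, Thornfield Marine plc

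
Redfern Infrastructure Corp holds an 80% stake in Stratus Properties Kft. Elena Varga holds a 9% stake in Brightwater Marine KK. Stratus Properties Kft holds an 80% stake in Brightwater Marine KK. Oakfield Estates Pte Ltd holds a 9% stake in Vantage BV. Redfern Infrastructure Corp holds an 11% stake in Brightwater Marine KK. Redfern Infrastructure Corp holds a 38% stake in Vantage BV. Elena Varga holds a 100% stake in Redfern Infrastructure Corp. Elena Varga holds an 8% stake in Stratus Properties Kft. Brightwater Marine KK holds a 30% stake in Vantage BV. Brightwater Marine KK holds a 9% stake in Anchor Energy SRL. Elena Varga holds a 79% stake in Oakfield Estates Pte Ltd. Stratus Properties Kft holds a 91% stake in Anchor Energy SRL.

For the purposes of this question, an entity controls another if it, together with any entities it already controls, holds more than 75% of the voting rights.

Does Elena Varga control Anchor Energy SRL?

Yes

Elena holds 100% of Redfern, so Elena controls Redfern.
Redfern and Elena together hold 80% + 8% = 88% of Stratus, so Elena controls Stratus.
Redfern and Elena and Stratus together hold 11% + 9% + 80% = 100% of Brightwater, so Elena controls Brightwater.
Stratus and Brightwater together hold 91% + 9% = 100% of Anchor, so Elena controls Anchor.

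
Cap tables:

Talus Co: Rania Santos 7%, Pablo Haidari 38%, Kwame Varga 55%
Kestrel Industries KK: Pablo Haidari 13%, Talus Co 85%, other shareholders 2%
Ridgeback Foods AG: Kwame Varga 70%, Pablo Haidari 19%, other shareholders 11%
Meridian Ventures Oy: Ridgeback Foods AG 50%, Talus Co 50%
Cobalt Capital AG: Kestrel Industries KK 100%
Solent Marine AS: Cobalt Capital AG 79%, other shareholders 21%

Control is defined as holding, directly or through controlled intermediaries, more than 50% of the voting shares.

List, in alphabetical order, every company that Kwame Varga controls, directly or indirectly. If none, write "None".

Kwame holds 55% of Talus, so Kwame controls Talus.
Talus holds 85% of Kestrel, so Kwame controls Kestrel.
Kwame holds 70% of Ridgeback, so Kwame controls Ridgeback.
Ridgeback and Talus together hold 50% + 50% = 100% of Meridian, so Kwame controls Meridian.
Kestrel holds 100% of Cobalt, so Kwame controls Cobalt.
Cobalt holds 79% of Solent, so Kwame controls Solent.

Cobalt Capital AG, Kestrel Industries KK, Meridian Ventures Oy, Ridgeback Foods AG, Solent Marine AS, Talus Co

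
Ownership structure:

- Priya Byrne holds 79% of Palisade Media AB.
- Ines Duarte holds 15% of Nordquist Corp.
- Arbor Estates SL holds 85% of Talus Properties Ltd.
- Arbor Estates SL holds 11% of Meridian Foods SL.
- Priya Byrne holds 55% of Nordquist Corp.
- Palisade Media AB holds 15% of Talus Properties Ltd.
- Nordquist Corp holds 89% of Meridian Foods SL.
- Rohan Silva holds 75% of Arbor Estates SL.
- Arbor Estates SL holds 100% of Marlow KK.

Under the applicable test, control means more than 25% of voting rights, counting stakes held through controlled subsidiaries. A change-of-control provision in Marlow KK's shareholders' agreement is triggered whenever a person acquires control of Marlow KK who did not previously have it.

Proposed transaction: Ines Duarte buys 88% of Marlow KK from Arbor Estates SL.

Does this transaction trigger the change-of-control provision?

Yes

The purchase adds only to Ines's holdings (Arbor's stake shrinks), so Ines is the only person who could newly come to control Marlow.
Ines's largest direct stake is 15% in Nordquist, which does not meet the threshold, so Ines controls no company.
Neither Ines nor any entity Ines controls holds any voting interest in Marlow.
So before the transaction, Ines does not control Marlow.
After the purchase, Ines holds 88% of Marlow directly, and Arbor's stake falls to 12%.
Ines holds 88% of Marlow, so Ines controls Marlow.
Ines did not control Marlow before and does after, so the clause is triggered.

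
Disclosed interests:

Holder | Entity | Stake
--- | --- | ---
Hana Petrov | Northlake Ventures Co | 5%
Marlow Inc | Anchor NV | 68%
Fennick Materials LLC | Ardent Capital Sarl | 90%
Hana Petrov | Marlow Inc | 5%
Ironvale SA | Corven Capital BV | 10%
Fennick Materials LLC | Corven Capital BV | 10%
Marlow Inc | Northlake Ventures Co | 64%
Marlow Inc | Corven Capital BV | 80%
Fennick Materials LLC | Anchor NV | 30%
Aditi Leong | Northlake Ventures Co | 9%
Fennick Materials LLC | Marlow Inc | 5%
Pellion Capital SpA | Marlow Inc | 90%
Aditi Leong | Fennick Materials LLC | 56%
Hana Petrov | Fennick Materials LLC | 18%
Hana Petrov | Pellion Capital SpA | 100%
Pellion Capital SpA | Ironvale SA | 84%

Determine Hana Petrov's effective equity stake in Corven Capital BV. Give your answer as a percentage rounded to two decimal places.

86.92%

Hana reaches Corven along 5 paths.
Via Pellion → Marlow: 100% × 90% × 80% = 72%.
Via Fennick → Marlow: 18% × 5% × 80% = 0.72%.
Via Marlow: 5% × 80% = 4%.
Via Fennick: 18% × 10% = 1.8%.
Via Pellion → Ironvale: 100% × 84% × 10% = 8.4%.
Total: 72% + 0.72% + 4% + 1.8% + 8.4% = 86.92%.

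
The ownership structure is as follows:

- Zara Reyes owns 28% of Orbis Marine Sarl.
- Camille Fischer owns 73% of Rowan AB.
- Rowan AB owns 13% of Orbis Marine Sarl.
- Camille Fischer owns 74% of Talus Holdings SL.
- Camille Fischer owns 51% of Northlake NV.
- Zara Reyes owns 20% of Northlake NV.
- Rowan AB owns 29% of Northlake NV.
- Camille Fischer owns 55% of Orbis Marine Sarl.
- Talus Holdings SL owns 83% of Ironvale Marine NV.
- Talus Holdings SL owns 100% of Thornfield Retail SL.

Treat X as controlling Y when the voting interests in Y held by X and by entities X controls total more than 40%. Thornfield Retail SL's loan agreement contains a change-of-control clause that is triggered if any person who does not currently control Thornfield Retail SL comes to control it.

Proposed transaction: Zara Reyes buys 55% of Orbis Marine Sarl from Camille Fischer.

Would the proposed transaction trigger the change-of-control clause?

No

The purchase adds only to Zara's holdings (Camille's stake shrinks), so Zara is the only person who could newly come to control Thornfield.
Zara's largest direct stake is 28% in Orbis, which does not meet the threshold, so Zara controls no company.
Neither Zara nor any entity Zara controls holds any voting interest in Thornfield.
So before the transaction, Zara does not control Thornfield.
After the purchase, Zara's direct stake in Orbis rises to 28% + 55% = 83%, and Camille's stake falls to 0%.
Zara holds 83% of Orbis, so Zara controls Orbis.
After the transaction, neither Zara nor any entity Zara controls holds a voting interest in Thornfield, so Zara still does not control it.
No new person acquires control, so the clause is not triggered.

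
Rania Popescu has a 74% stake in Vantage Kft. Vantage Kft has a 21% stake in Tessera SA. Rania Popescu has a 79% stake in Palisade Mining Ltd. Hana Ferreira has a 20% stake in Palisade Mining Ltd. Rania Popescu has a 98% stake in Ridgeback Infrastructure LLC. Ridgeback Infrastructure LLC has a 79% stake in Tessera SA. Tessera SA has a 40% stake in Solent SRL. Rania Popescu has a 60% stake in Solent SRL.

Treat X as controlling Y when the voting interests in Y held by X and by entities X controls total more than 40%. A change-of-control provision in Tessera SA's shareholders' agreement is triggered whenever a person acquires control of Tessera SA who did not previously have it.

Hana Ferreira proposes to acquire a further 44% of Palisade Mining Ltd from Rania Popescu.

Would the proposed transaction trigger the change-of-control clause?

The purchase adds only to Hana's holdings (Rania's stake shrinks), so Hana is the only person who could newly come to control Tessera.
Hana's largest direct stake is 20% in Palisade, which does not meet the threshold, so Hana controls no company.
Neither Hana nor any entity Hana controls holds any voting interest in Tessera.
So before the transaction, Hana does not control Tessera.
After the purchase, Hana's direct stake in Palisade rises to 20% + 44% = 64%, and Rania's stake falls to 35%.
Hana holds 64% of Palisade, so Hana controls Palisade.
After the transaction, neither Hana nor any entity Hana controls holds a voting interest in Tessera, so Hana still does not control it.
No new person acquires control, so the clause is not triggered.

No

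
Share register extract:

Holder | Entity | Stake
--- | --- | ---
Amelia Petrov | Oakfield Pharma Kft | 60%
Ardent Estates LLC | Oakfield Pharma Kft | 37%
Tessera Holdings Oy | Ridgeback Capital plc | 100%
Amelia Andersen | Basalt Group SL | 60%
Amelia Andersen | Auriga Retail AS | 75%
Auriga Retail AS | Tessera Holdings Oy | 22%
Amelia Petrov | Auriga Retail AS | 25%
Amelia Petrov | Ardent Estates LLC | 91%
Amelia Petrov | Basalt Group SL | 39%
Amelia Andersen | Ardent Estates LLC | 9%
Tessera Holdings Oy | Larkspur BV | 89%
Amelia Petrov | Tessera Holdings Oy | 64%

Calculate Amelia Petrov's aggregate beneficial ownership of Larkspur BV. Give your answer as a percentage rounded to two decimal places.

61.86%

Amelia Petrov reaches Larkspur along 2 paths.
Via Tessera: 64% × 89% = 56.96%.
Via Auriga → Tessera: 25% × 22% × 89% = 4.895%.
Total: 56.96% + 4.895% = 61.855%.
Rounded: 61.86%.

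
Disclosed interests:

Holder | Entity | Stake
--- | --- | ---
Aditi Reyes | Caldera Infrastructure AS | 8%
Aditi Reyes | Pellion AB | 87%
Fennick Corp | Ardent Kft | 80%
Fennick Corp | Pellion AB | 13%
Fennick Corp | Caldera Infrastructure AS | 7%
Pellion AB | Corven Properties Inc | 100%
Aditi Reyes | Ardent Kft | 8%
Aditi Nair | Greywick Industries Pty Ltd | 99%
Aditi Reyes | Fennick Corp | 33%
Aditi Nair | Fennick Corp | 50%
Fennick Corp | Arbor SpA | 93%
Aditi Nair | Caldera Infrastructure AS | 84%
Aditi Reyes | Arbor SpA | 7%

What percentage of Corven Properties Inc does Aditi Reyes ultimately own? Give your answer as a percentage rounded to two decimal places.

91.29%

Aditi Reyes reaches Corven along 2 paths.
Via Fennick → Pellion: 33% × 13% × 100% = 4.29%.
Via Pellion: 87% × 100% = 87%.
Total: 4.29% + 87% = 91.29%.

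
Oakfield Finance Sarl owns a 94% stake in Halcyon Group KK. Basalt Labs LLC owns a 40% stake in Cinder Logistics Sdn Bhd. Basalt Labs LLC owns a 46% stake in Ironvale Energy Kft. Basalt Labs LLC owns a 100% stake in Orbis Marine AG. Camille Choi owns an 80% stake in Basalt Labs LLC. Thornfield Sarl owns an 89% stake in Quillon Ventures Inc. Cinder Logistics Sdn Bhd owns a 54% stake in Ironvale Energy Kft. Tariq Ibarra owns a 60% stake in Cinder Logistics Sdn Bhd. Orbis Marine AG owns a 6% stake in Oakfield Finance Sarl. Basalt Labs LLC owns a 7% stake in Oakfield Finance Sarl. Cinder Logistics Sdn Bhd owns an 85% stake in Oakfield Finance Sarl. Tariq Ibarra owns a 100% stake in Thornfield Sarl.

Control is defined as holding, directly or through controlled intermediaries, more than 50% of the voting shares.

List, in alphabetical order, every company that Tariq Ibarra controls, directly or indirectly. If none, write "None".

Tariq holds 100% of Thornfield, so Tariq controls Thornfield.
Tariq holds 60% of Cinder, so Tariq controls Cinder.
Cinder holds 85% of Oakfield, so Tariq controls Oakfield.
Cinder holds 54% of Ironvale, so Tariq controls Ironvale.
Oakfield holds 94% of Halcyon, so Tariq controls Halcyon.
Thornfield holds 89% of Quillon, so Tariq controls Quillon.
No other company's threshold is met.

Cinder Logistics Sdn Bhd, Halcyon Group KK, Ironvale Energy Kft, Oakfield Finance Sarl, Quillon Ventures Inc, Thornfield Sarl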